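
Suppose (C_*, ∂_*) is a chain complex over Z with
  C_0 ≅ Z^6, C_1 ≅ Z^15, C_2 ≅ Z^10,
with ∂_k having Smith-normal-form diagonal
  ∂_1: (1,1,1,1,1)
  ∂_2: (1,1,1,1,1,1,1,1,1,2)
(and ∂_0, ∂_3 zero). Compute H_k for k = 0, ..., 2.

H_0 = Z,  H_1 = Z/2,  H_2 = 0.

H_0: b_0 = 6 − 0 − 5 = 1; torsion from ∂_1 factors > 1: none. So H_0 = Z.
H_1: b_1 = 15 − 5 − 10 = 0; torsion from ∂_2 factors > 1: [2]. So H_1 = Z/2.
H_2: b_2 = 10 − 10 − 0 = 0; torsion from ∂_3 factors > 1: none. So H_2 = 0.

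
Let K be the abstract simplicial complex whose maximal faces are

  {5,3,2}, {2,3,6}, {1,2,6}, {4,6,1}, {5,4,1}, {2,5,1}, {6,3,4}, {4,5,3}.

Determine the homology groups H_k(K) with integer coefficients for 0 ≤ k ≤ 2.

H_0 ≅ Z,  H_1 = 0,  H_2 ≅ Z.

We work with the vertex ordering 1 < 2 < 3 < 4 < 5 < 6. The simplices of K, each written with vertices in increasing order, are:

  0-simplices (6): [1], [2], [3], [4], [5], [6]
  1-simplices (12): [1,2], [1,4], [1,5], [1,6], [2,3], [2,5], [2,6], [3,4], [3,5], [3,6], [4,5], [4,6]
  2-simplices (8): [1,2,5], [1,2,6], [1,4,5], [1,4,6], [2,3,5], [2,3,6], [3,4,5], [3,4,6]

giving chain groups C_0 ≅ Z^6, C_1 ≅ Z^12, C_2 ≅ Z^8.

Boundary ∂_1: C_1 → C_0 is given by ∂[p,q] = [q] − [p].
This gives a 6×12 integer matrix of rank 5; reducing to Smith normal form yields diagonal entries (1,1,1,1,1).

∂_2: C_2 → C_1 sends each 2-simplex [p,q,r] to [q,r] − [p,r] + [p,q]. For instance
  ∂[1,4,6] = [4,6] − [1,6] + [1,4],
  ∂[3,4,5] = [4,5] − [3,5] + [3,4].
This gives a 12×8 integer matrix of rank 7; reducing to Smith normal form yields diagonal entries (1,1,1,1,1,1,1).

Reading off H_k = ker ∂_k / im ∂_{k+1}:

  H_0: rank C_0 − rank ∂_1 = 6 − 5 = 1, and the invariant factors of ∂_1 are all 1, so H_0 ≅ Z.
  H_1: rank ker ∂_1 − rank ∂_2 = (12 − 5) − 7 = 0, and the invariant factors of ∂_2 are all 1, so H_1 ≅ 0.
  H_2: rank ker ∂_2 − rank ∂_3 = (8 − 7) − 0 = 1, and there is no ∂_3, so H_2 ≅ Z.

As a check, the Euler characteristic is 6 − 12 + 8 = 2, which agrees with 1 − 0 + 1 = 2.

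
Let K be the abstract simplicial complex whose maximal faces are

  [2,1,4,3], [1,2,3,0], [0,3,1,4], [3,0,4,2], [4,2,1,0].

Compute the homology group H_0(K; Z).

Order the vertices as 0 < 1 < 2 < 3 < 4. Listing each simplex with vertices in this order, K has dimension 3 with simplices:

  0-simplices (5): [0], [1], [2], [3], [4]
  1-simplices (10): [0,1], [0,2], [0,3], [0,4], [1,2], [1,3], [1,4], [2,3], [2,4], [3,4]
  2-simplices (10): [0,1,2], [0,1,3], [0,1,4], [0,2,3], [0,2,4], [0,3,4], [1,2,3], [1,2,4], [1,3,4], [2,3,4]
  3-simplices (5): [0,1,2,3], [0,1,2,4], [0,1,3,4], [0,2,3,4], [1,2,3,4]

Hence C_0 ≅ Z^5, C_1 ≅ Z^10, C_2 ≅ Z^10, C_3 ≅ Z^5.

The boundary map ∂_1: C_1 → C_0 maps an edge to its endpoints' difference, ∂[p,q] = q − p. For instance
  ∂[1,2] = [2] − [1].
As a 5×10 matrix over Z this has rank 4, with invariant factors (1,1,1,1).

Boundary ∂_2: C_2 → C_1 acts by ∂[p,q,r] = [q,r] − [p,r] + [p,q]. For instance
  ∂[0,1,2] = [1,2] − [0,2] + [0,1],
  ∂[0,1,3] = [1,3] − [0,3] + [0,1].
The resulting 10×10 matrix has rank 6, and its Smith normal form has invariant factors (1,1,1,1,1,1).

∂_3: C_3 → C_2 sends each 3-simplex σ to the alternating sum Σ_i (−1)^i (σ with its i-th vertex removed). For instance
  ∂[0,1,2,3] = [1,2,3] − [0,2,3] + [0,1,3] − [0,1,2],
  ∂[0,2,3,4] = [2,3,4] − [0,3,4] + [0,2,4] − [0,2,3].
As a 10×5 matrix over Z this has rank 4, with invariant factors (1,1,1,1).

Computing H_k = (kernel of ∂_k) / (image of ∂_{k+1}):

  H_0: rank C_0 − rank ∂_1 = 5 − 4 = 1, and the invariant factors of ∂_1 are all 1, so H_0 = Z.

(K is a triangulation of the 3-sphere S^3.)

H_0 ≅ Z.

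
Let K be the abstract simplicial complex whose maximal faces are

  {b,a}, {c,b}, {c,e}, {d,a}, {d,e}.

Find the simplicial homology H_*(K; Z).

Take the total order a < b < c < d < e on the vertex set. Then K (dimension 1) consists of the simplices:

  0-simplices (5): a, b, c, d, e
  1-simplices (5): ab, ad, bc, ce, de

so the chain groups are C_0 ≅ Z^5, C_1 ≅ Z^5.

Boundary ∂_1: C_1 → C_0 is given by ∂[p,q] = [q] − [p]. For instance
  ∂bc = c − b.
As a 5×5 matrix over Z this has rank 4, with invariant factors (1,1,1,1).

Now H_k = ker ∂_k / im ∂_{k+1}, so:

  H_0: rank C_0 − rank ∂_1 = 5 − 4 = 1, and the invariant factors of ∂_1 are all 1, so H_0 ≅ Z.
  H_1: rank ker ∂_1 − rank ∂_2 = (5 − 4) − 0 = 1, and there is no ∂_2, so H_1 ≅ Z.

(K is a triangulation of the circle S^1.)

H_0 = Z,  H_1 = Z.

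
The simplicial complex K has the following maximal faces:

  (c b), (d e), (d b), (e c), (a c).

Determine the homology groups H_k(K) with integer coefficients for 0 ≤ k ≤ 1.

H_0 ≅ Z,  H_1 ≅ Z.

We work with the vertex ordering a < b < c < d < e. The simplices of K, each written with vertices in increasing order, are:

  0-simplices (5): a, b, c, d, e
  1-simplices (5): ac, bc, bd, ce, de

giving chain groups C_0 ≅ Z^5, C_1 ≅ Z^5.

The boundary map ∂_1: C_1 → C_0 sends each edge [p,q] (with p < q) to q − p.
The 5×5 boundary matrix has rank 4 and Smith normal form diag(1,1,1,1).

From H_k ≅ ker(∂_k) / im(∂_{k+1}) we obtain:

  H_0: rank C_0 − rank ∂_1 = 5 − 4 = 1, and the invariant factors of ∂_1 are all 1, so H_0 = Z.
  H_1: rank ker ∂_1 − rank ∂_2 = (5 − 4) − 0 = 1, and there is no ∂_2, so H_1 = Z.

As a check, the Euler characteristic is 5 − 5 = 0, which agrees with 1 − 1 = 0.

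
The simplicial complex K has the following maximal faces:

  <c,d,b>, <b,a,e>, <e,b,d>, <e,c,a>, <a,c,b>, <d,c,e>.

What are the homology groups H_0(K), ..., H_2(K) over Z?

H_0 = Z,  H_1 = 0,  H_2 = Z.

Order the vertices as a < b < c < d < e. Listing each simplex with vertices in this order, K has dimension 2 with simplices:

  0-simplices (5): a, b, c, d, e
  1-simplices (9): ab, ac, ae, bc, bd, be, cd, ce, de
  2-simplices (6): abc, abe, ace, bcd, bde, cde

Hence C_0 ≅ Z^5, C_1 ≅ Z^9, C_2 ≅ Z^6.

Boundary ∂_1: C_1 → C_0 is given by ∂[p,q] = [q] − [p].
The resulting 5×9 matrix has rank 4, and its Smith normal form has invariant factors (1,1,1,1).

∂_2: C_2 → C_1 acts by ∂[p,q,r] = [q,r] − [p,r] + [p,q]. For instance
  ∂cde = de − ce + cd,
  ∂abc = bc − ac + ab.
As a 9×6 matrix over Z this has rank 5, with invariant factors (1,1,1,1,1).

Computing H_k = (kernel of ∂_k) / (image of ∂_{k+1}):

  H_0: rank C_0 − rank ∂_1 = 5 − 4 = 1, and the invariant factors of ∂_1 are all 1, so H_0 ≅ Z.
  H_1: rank ker ∂_1 − rank ∂_2 = (9 − 4) − 5 = 0, and the invariant factors of ∂_2 are all 1, so H_1 ≅ 0.
  H_2: rank ker ∂_2 − rank ∂_3 = (6 − 5) − 0 = 1, and there is no ∂_3, so H_2 ≅ Z.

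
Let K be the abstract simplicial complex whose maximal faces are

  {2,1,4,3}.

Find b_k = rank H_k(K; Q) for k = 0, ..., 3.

b_0 = 1, b_1 = 0, b_2 = 0, b_3 = 0.

Fix the vertex order 1 < 2 < 3 < 4 and write every simplex with vertices in increasing order. Then dim K = 3 and the simplices of K are:

  0-simplices (4): [1], [2], [3], [4]
  1-simplices (6): [1,2], [1,3], [1,4], [2,3], [2,4], [3,4]
  2-simplices (4): [1,2,3], [1,2,4], [1,3,4], [2,3,4]
  3-simplices (1): [1,2,3,4]

Hence C_0 ≅ Z^4, C_1 ≅ Z^6, C_2 ≅ Z^4, C_3 ≅ Z^1.

∂_1: C_1 → C_0 sends each edge [p,q] (with p < q) to q − p. For instance
  ∂[1,2] = [2] − [1].
This gives a 4×6 integer matrix of rank 3; reducing to Smith normal form yields diagonal entries (1,1,1).

∂_2: C_2 → C_1 maps a triangle to the signed sum of its edges. For instance
  ∂[2,3,4] = [3,4] − [2,4] + [2,3],
  ∂[1,2,4] = [2,4] − [1,4] + [1,2].
This gives a 6×4 integer matrix of rank 3; reducing to Smith normal form yields diagonal entries (1,1,1).

∂_3: C_3 → C_2 sends each 3-simplex σ to the alternating sum Σ_i (−1)^i (σ with its i-th vertex removed). For instance
  ∂[1,2,3,4] = [2,3,4] − [1,3,4] + [1,2,4] − [1,2,3].
The 4×1 boundary matrix has rank 1 and Smith normal form diag(1).

From H_k ≅ ker(∂_k) / im(∂_{k+1}) we obtain:

  H_0: rank C_0 − rank ∂_1 = 4 − 3 = 1, and the invariant factors of ∂_1 are all 1, so H_0 = Z.
  H_1: rank ker ∂_1 − rank ∂_2 = (6 − 3) − 3 = 0, and the invariant factors of ∂_2 are all 1, so H_1 = 0.
  H_2: rank ker ∂_2 − rank ∂_3 = (4 − 3) − 1 = 0, and the invariant factors of ∂_3 are all 1, so H_2 = 0.
  H_3: rank ker ∂_3 − rank ∂_4 = (1 − 1) − 0 = 0, and there is no ∂_4, so H_3 = 0.

(K is a triangulation of the 3-simplex.)

Hence the Betti numbers are b_0 = 1, b_1 = 0, b_2 = 0, b_3 = 0.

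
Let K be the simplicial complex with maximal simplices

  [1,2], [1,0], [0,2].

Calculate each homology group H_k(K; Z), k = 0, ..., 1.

H_0 ≅ Z,  H_1 ≅ Z.

Fix the vertex order 0 < 1 < 2 and write every simplex with vertices in increasing order. Then dim K = 1 and the simplices of K are:

  0-simplices (3): [0], [1], [2]
  1-simplices (3): [0,1], [0,2], [1,2]

Hence C_0 ≅ Z^3, C_1 ≅ Z^3.

Boundary ∂_1: C_1 → C_0 sends each edge [p,q] (with p < q) to q − p. For instance
  ∂[1,2] = [2] − [1].
As a 3×3 matrix over Z this has rank 2, with invariant factors (1,1).

Computing H_k = (kernel of ∂_k) / (image of ∂_{k+1}):

  H_0: rank C_0 − rank ∂_1 = 3 − 2 = 1, and the invariant factors of ∂_1 are all 1, so H_0 ≅ Z.
  H_1: rank ker ∂_1 − rank ∂_2 = (3 − 2) − 0 = 1, and there is no ∂_2, so H_1 ≅ Z.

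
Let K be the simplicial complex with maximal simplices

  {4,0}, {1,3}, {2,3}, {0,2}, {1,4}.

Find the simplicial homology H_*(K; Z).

H_0 = Z,  H_1 = Z.

Take the total order 0 < 1 < 2 < 3 < 4 on the vertex set. Then K (dimension 1) consists of the simplices:

  0-simplices (5): [0], [1], [2], [3], [4]
  1-simplices (5): [0,2], [0,4], [1,3], [1,4], [2,3]

giving chain groups C_0 ≅ Z^5, C_1 ≅ Z^5.

∂_1: C_1 → C_0 sends each edge [p,q] (with p < q) to q − p.
As a 5×5 matrix over Z this has rank 4, with invariant factors (1,1,1,1).

Now H_k = ker ∂_k / im ∂_{k+1}, so:

  H_0: rank C_0 − rank ∂_1 = 5 − 4 = 1, and the invariant factors of ∂_1 are all 1, so H_0 = Z.
  H_1: rank ker ∂_1 − rank ∂_2 = (5 − 4) − 0 = 1, and there is no ∂_2, so H_1 = Z.

As a check, the Euler characteristic is 5 − 5 = 0, which agrees with 1 − 1 = 0.
(K is a triangulation of the circle S^1.)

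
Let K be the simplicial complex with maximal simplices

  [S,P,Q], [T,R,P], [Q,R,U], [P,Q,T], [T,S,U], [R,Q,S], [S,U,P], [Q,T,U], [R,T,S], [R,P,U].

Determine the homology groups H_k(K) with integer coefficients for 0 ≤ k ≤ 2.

Fix the vertex order P < Q < R < S < T < U and write every simplex with vertices in increasing order. Then dim K = 2 and the simplices of K are:

  0-simplices (6): P, Q, R, S, T, U
  1-simplices (15): PQ, PR, PS, PT, PU, QR, QS, QT, QU, RS, RT, RU, ST, SU, TU
  2-simplices (10): PQS, PQT, PRT, PRU, PSU, QRS, QRU, QTU, RST, STU

Hence C_0 ≅ Z^6, C_1 ≅ Z^15, C_2 ≅ Z^10.

∂_1: C_1 → C_0 sends each edge [p,q] (with p < q) to q − p.
The 6×15 boundary matrix has rank 5 and Smith normal form diag(1,1,1,1,1).

∂_2: C_2 → C_1 sends each 2-simplex [p,q,r] to [q,r] − [p,r] + [p,q]. For instance
  ∂PQS = QS − PS + PQ,
  ∂PSU = SU − PU + PS.
This gives a 15×10 integer matrix of rank 10; reducing to Smith normal form yields diagonal entries (1,1,1,1,1,1,1,1,1,2).

Now H_k = ker ∂_k / im ∂_{k+1}, so:

  H_0: rank C_0 − rank ∂_1 = 6 − 5 = 1, and the invariant factors of ∂_1 are all 1, so H_0 = Z.
  H_1: rank ker ∂_1 − rank ∂_2 = (15 − 5) − 10 = 0, and ∂_2 has invariant factor 2 > 1, so H_1 = Z/2.
  H_2: rank ker ∂_2 − rank ∂_3 = (10 − 10) − 0 = 0, and there is no ∂_3, so H_2 = 0.

(K is a triangulation of the real projective plane RP^2.)

H_0 ≅ Z,  H_1 ≅ Z/2,  H_2 = 0.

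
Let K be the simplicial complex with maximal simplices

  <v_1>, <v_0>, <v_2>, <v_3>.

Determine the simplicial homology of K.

H_0 ≅ Z^4.

We work with the vertex ordering v_0 < v_1 < v_2 < v_3. The simplices of K, each written with vertices in increasing order, are:

  0-simplices (4): [v_0], [v_1], [v_2], [v_3]

giving chain groups C_0 ≅ Z^4.

Computing H_k = (kernel of ∂_k) / (image of ∂_{k+1}):

  H_0: rank C_0 − rank ∂_1 = 4 − 0 = 4, and there is no ∂_1, so H_0 = Z^4.

(K is a triangulation of a set of 4 points.)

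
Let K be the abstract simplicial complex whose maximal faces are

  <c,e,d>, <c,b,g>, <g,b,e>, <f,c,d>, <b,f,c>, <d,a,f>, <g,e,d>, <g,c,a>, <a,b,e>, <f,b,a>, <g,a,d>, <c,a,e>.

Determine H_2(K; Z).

H_2 ≅ 0.

K has 7 vertices, 18 edges, 12 triangles.
rank ∂_2 = 12, rank ∂_3 = 0 ⇒ b_2 = 12 − 12 − 0 = 0. So H_2 ≅ 0.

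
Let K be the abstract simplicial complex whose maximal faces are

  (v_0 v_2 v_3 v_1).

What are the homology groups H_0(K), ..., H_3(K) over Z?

Order the vertices as v_0 < v_1 < v_2 < v_3. Listing each simplex with vertices in this order, K has dimension 3 with simplices:

  0-simplices (4): [v_0], [v_1], [v_2], [v_3]
  1-simplices (6): [v_0,v_1], [v_0,v_2], [v_0,v_3], [v_1,v_2], [v_1,v_3], [v_2,v_3]
  2-simplices (4): [v_0,v_1,v_2], [v_0,v_1,v_3], [v_0,v_2,v_3], [v_1,v_2,v_3]
  3-simplices (1): [v_0,v_1,v_2,v_3]

giving chain groups C_0 ≅ Z^4, C_1 ≅ Z^6, C_2 ≅ Z^4, C_3 ≅ Z^1.

Boundary ∂_1: C_1 → C_0 maps an edge to its endpoints' difference, ∂[p,q] = q − p. For instance
  ∂[v_1,v_3] = [v_3] − [v_1].
As a 4×6 matrix over Z this has rank 3, with invariant factors (1,1,1).

∂_2: C_2 → C_1 maps a triangle to the signed sum of its edges. For instance
  ∂[v_0,v_1,v_2] = [v_1,v_2] − [v_0,v_2] + [v_0,v_1],
  ∂[v_0,v_2,v_3] = [v_2,v_3] − [v_0,v_3] + [v_0,v_2].
The resulting 6×4 matrix has rank 3, and its Smith normal form has invariant factors (1,1,1).

The boundary map ∂_3: C_3 → C_2 sends each 3-simplex σ to the alternating sum Σ_i (−1)^i (σ with its i-th vertex removed). For instance
  ∂[v_0,v_1,v_2,v_3] = [v_1,v_2,v_3] − [v_0,v_2,v_3] + [v_0,v_1,v_3] − [v_0,v_1,v_2].
As a 4×1 matrix over Z this has rank 1, with invariant factors (1).

Reading off H_k = ker ∂_k / im ∂_{k+1}:

  H_0: rank C_0 − rank ∂_1 = 4 − 3 = 1, and the invariant factors of ∂_1 are all 1, so H_0 ≅ Z.
  H_1: rank ker ∂_1 − rank ∂_2 = (6 − 3) − 3 = 0, and the invariant factors of ∂_2 are all 1, so H_1 ≅ 0.
  H_2: rank ker ∂_2 − rank ∂_3 = (4 − 3) − 1 = 0, and the invariant factors of ∂_3 are all 1, so H_2 ≅ 0.
  H_3: rank ker ∂_3 − rank ∂_4 = (1 − 1) − 0 = 0, and there is no ∂_4, so H_3 ≅ 0.

As a check, the Euler characteristic is 4 − 6 + 4 − 1 = 1, which agrees with 1 − 0 + 0 − 0 = 1.
(K is a triangulation of the 3-simplex.)

H_0 = Z,  H_1 = 0,  H_2 = 0,  H_3 = 0.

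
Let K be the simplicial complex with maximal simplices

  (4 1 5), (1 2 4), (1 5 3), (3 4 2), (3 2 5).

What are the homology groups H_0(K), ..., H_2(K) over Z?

Order the vertices as 1 < 2 < 3 < 4 < 5. Listing each simplex with vertices in this order, K has dimension 2 with simplices:

  0-simplices (5): [1], [2], [3], [4], [5]
  1-simplices (10): [1,2], [1,3], [1,4], [1,5], [2,3], [2,4], [2,5], [3,4], [3,5], [4,5]
  2-simplices (5): [1,2,4], [1,3,5], [1,4,5], [2,3,4], [2,3,5]

giving chain groups C_0 ≅ Z^5, C_1 ≅ Z^10, C_2 ≅ Z^5.

Boundary ∂_1: C_1 → C_0 maps an edge to its endpoints' difference, ∂[p,q] = q − p.
This gives a 5×10 integer matrix of rank 4; reducing to Smith normal form yields diagonal entries (1,1,1,1).

The boundary map ∂_2: C_2 → C_1 acts by ∂[p,q,r] = [q,r] − [p,r] + [p,q]. For instance
  ∂[1,3,5] = [3,5] − [1,5] + [1,3],
  ∂[2,3,4] = [3,4] − [2,4] + [2,3].
This gives a 10×5 integer matrix of rank 5; reducing to Smith normal form yields diagonal entries (1,1,1,1,1).

Now H_k = ker ∂_k / im ∂_{k+1}, so:

  H_0: rank C_0 − rank ∂_1 = 5 − 4 = 1, and the invariant factors of ∂_1 are all 1, so H_0 ≅ Z.
  H_1: rank ker ∂_1 − rank ∂_2 = (10 − 4) − 5 = 1, and the invariant factors of ∂_2 are all 1, so H_1 ≅ Z.
  H_2: rank ker ∂_2 − rank ∂_3 = (5 − 5) − 0 = 0, and there is no ∂_3, so H_2 ≅ 0.

As a check, the Euler characteristic is 5 − 10 + 5 = 0, which agrees with 1 − 1 + 0 = 0.

H_0 ≅ Z,  H_1 ≅ Z,  H_2 = 0.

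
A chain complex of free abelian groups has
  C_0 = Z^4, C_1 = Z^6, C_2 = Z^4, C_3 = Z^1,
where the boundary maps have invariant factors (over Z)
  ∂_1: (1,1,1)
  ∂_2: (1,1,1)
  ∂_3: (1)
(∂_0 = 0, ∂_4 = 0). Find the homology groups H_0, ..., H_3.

H_0: b_0 = 4 − 0 − 3 = 1; torsion from ∂_1 factors > 1: none. So H_0 ≅ Z.
H_1: b_1 = 6 − 3 − 3 = 0; torsion from ∂_2 factors > 1: none. So H_1 ≅ 0.
H_2: b_2 = 4 − 3 − 1 = 0; torsion from ∂_3 factors > 1: none. So H_2 ≅ 0.
H_3: b_3 = 1 − 1 − 0 = 0; torsion from ∂_4 factors > 1: none. So H_3 ≅ 0.

H_0 ≅ Z,  H_1 = 0,  H_2 = 0,  H_3 = 0.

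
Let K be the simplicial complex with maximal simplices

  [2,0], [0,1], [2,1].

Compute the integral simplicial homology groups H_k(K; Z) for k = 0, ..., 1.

H_0 = Z,  H_1 = Z.

Take the total order 0 < 1 < 2 on the vertex set. Then K (dimension 1) consists of the simplices:

  0-simplices (3): [0], [1], [2]
  1-simplices (3): [0,1], [0,2], [1,2]

so the chain groups are C_0 ≅ Z^3, C_1 ≅ Z^3.

∂_1: C_1 → C_0 is given by ∂[p,q] = [q] − [p].
The resulting 3×3 matrix has rank 2, and its Smith normal form has invariant factors (1,1).

From H_k ≅ ker(∂_k) / im(∂_{k+1}) we obtain:

  H_0: rank C_0 − rank ∂_1 = 3 − 2 = 1, and the invariant factors of ∂_1 are all 1, so H_0 = Z.
  H_1: rank ker ∂_1 − rank ∂_2 = (3 − 2) − 0 = 1, and there is no ∂_2, so H_1 = Z.

As a check, the Euler characteristic is 3 − 3 = 0, which agrees with 1 − 1 = 0.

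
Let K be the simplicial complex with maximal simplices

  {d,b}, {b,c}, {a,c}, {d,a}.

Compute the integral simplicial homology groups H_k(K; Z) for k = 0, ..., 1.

H_0 = Z,  H_1 = Z.

Fix the vertex order a < b < c < d and write every simplex with vertices in increasing order. Then dim K = 1 and the simplices of K are:

  0-simplices (4): a, b, c, d
  1-simplices (4): ac, ad, bc, bd

so the chain groups are C_0 ≅ Z^4, C_1 ≅ Z^4.

∂_1: C_1 → C_0 maps an edge to its endpoints' difference, ∂[p,q] = q − p. For instance
  ∂bc = c − b.
The 4×4 boundary matrix has rank 3 and Smith normal form diag(1,1,1).

Reading off H_k = ker ∂_k / im ∂_{k+1}:

  H_0: rank C_0 − rank ∂_1 = 4 − 3 = 1, and the invariant factors of ∂_1 are all 1, so H_0 = Z.
  H_1: rank ker ∂_1 − rank ∂_2 = (4 − 3) − 0 = 1, and there is no ∂_2, so H_1 = Z.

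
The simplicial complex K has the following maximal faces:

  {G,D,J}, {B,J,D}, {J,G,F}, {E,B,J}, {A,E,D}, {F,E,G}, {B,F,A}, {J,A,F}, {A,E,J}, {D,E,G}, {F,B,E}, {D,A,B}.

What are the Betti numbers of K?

b_0 = 1, b_1 = 0, b_2 = 0.

K has 7 vertices, 18 edges, 12 triangles.
rank ∂_0 = 0, rank ∂_1 = 6 ⇒ b_0 = 7 − 0 − 6 = 1; all invariant factors of ∂_1 are 1 so no torsion. So H_0 = Z.
rank ∂_1 = 6, rank ∂_2 = 12 ⇒ b_1 = 18 − 6 − 12 = 0; ∂_2 has invariant factor(s) [2] giving torsion. So H_1 = Z/2.
rank ∂_2 = 12, rank ∂_3 = 0 ⇒ b_2 = 12 − 12 − 0 = 0. So H_2 = 0.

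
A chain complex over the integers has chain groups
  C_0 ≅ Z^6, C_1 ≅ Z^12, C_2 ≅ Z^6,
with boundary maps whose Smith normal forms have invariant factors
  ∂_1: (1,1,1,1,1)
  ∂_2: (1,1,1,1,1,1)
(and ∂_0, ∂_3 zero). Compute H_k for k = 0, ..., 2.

H_0: b_0 = 6 − 0 − 5 = 1; torsion from ∂_1 factors > 1: none. So H_0 ≅ Z.
H_1: b_1 = 12 − 5 − 6 = 1; torsion from ∂_2 factors > 1: none. So H_1 ≅ Z.
H_2: b_2 = 6 − 6 − 0 = 0; torsion from ∂_3 factors > 1: none. So H_2 ≅ 0.

H_0 ≅ Z,  H_1 ≅ Z,  H_2 = 0.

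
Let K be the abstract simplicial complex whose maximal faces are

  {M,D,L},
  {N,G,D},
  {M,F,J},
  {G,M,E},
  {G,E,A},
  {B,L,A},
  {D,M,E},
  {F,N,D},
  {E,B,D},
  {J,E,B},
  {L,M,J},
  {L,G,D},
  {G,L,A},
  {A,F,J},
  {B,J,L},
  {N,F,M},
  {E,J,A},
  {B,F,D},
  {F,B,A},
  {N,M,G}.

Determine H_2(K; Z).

Fix the vertex order A < B < D < E < F < G < J < L < M < N and write every simplex with vertices in increasing order. Then dim K = 2 and the simplices of K are:

  0-simplices (10): A, B, D, E, F, G, J, L, M, N
  1-simplices (30): AB, AE, AF, AG, AJ, AL, BD, BE, BF, BJ, BL, DE, DF, DG, DL, DM, DN, EG, EJ, EM, FJ, FM, FN, GL, GM, GN, JL, JM, LM, MN
  2-simplices (20): ABF, ABL, AEG, AEJ, AFJ, AGL, BDE, BDF, BEJ, BJL, DEM, DFN, DGL, DGN, DLM, EGM, FJM, FMN, GMN, JLM

Hence C_0 ≅ Z^10, C_1 ≅ Z^30, C_2 ≅ Z^20.

The boundary map ∂_1: C_1 → C_0 sends each edge [p,q] (with p < q) to q − p.
As a 10×30 matrix over Z this has rank 9, with invariant factors (1,1,1,1,1,1,1,1,1).

∂_2: C_2 → C_1 sends each 2-simplex [p,q,r] to [q,r] − [p,r] + [p,q]. For instance
  ∂AFJ = FJ − AJ + AF,
  ∂FJM = JM − FM + FJ.
The resulting 30×20 matrix has rank 20, and its Smith normal form has invariant factors (1,1,1,1,1,1,1,1,1,1,1,1,1,1,1,1,1,1,1,2).

Computing H_k = (kernel of ∂_k) / (image of ∂_{k+1}):

  H_2: rank ker ∂_2 − rank ∂_3 = (20 − 20) − 0 = 0, and there is no ∂_3, so H_2 ≅ 0.

H_2 ≅ 0.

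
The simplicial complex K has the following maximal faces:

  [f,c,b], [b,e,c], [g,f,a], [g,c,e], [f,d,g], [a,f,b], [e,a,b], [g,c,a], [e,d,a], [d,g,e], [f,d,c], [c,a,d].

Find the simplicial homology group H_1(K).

We work with the vertex ordering a < b < c < d < e < f < g. The simplices of K, each written with vertices in increasing order, are:

  0-simplices (7): a, b, c, d, e, f, g
  1-simplices (18): ab, ac, ad, ae, af, ag, bc, be, bf, cd, ce, cf, cg, de, df, dg, eg, fg
  2-simplices (12): abe, abf, acd, acg, ade, afg, bce, bcf, cdf, ceg, deg, dfg

so the chain groups are C_0 ≅ Z^7, C_1 ≅ Z^18, C_2 ≅ Z^12.

∂_1: C_1 → C_0 maps an edge to its endpoints' difference, ∂[p,q] = q − p. For instance
  ∂ab = b − a.
This gives a 7×18 integer matrix of rank 6; reducing to Smith normal form yields diagonal entries (1,1,1,1,1,1).

Boundary ∂_2: C_2 → C_1 maps a triangle to the signed sum of its edges. For instance
  ∂cdf = df − cf + cd,
  ∂bcf = cf − bf + bc.
The resulting 18×12 matrix has rank 12, and its Smith normal form has invariant factors (1,1,1,1,1,1,1,1,1,1,1,2).

Reading off H_k = ker ∂_k / im ∂_{k+1}:

  H_1: rank ker ∂_1 − rank ∂_2 = (18 − 6) − 12 = 0, and ∂_2 has invariant factor 2 > 1, so H_1 ≅ Z/2Z.

(K is a triangulation of the real projective plane RP^2.)

H_1 ≅ Z/2Z.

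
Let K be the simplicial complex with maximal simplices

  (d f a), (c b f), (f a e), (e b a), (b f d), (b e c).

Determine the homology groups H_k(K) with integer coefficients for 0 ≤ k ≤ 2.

Order the vertices as a < b < c < d < e < f. Listing each simplex with vertices in this order, K has dimension 2 with simplices:

  0-simplices (6): a, b, c, d, e, f
  1-simplices (12): ab, ad, ae, af, bc, bd, be, bf, ce, cf, df, ef
  2-simplices (6): abe, adf, aef, bce, bcf, bdf

so the chain groups are C_0 ≅ Z^6, C_1 ≅ Z^12, C_2 ≅ Z^6.

Boundary ∂_1: C_1 → C_0 is given by ∂[p,q] = [q] − [p]. For instance
  ∂af = f − a.
This gives a 6×12 integer matrix of rank 5; reducing to Smith normal form yields diagonal entries (1,1,1,1,1).

Boundary ∂_2: C_2 → C_1 sends each 2-simplex [p,q,r] to [q,r] − [p,r] + [p,q]. For instance
  ∂abe = be − ae + ab,
  ∂bce = ce − be + bc.
The resulting 12×6 matrix has rank 6, and its Smith normal form has invariant factors (1,1,1,1,1,1).

Now H_k = ker ∂_k / im ∂_{k+1}, so:

  H_0: rank C_0 − rank ∂_1 = 6 − 5 = 1, and the invariant factors of ∂_1 are all 1, so H_0 = Z.
  H_1: rank ker ∂_1 − rank ∂_2 = (12 − 5) − 6 = 1, and the invariant factors of ∂_2 are all 1, so H_1 = Z.
  H_2: rank ker ∂_2 − rank ∂_3 = (6 − 6) − 0 = 0, and there is no ∂_3, so H_2 = 0.

H_0 ≅ Z,  H_1 ≅ Z,  H_2 = 0.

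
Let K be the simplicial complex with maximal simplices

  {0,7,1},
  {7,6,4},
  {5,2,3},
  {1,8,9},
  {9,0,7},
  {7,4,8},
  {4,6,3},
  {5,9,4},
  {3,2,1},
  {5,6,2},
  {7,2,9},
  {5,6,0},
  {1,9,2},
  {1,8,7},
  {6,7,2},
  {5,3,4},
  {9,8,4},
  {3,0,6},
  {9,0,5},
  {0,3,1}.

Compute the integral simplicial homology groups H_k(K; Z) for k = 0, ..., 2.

H_0 ≅ Z,  H_1 ≅ Z ⊕ Z/2Z,  H_2 = 0.

K has 10 vertices, 30 edges, 20 triangles.
rank ∂_0 = 0, rank ∂_1 = 9 ⇒ b_0 = 10 − 0 − 9 = 1; all invariant factors of ∂_1 are 1 so no torsion. So H_0 ≅ Z.
rank ∂_1 = 9, rank ∂_2 = 20 ⇒ b_1 = 30 − 9 − 20 = 1; ∂_2 has invariant factor(s) [2] giving torsion. So H_1 ≅ Z ⊕ Z/2Z.
rank ∂_2 = 20, rank ∂_3 = 0 ⇒ b_2 = 20 − 20 − 0 = 0. So H_2 ≅ 0.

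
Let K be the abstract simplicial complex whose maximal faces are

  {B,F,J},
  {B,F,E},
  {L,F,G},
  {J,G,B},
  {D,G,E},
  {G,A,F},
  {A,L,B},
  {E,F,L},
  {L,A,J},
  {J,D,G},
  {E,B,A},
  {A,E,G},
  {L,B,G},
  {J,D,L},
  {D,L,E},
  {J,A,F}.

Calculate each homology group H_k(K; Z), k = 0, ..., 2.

K has 8 vertices, 24 edges, 16 triangles.
rank ∂_0 = 0, rank ∂_1 = 7 ⇒ b_0 = 8 − 0 − 7 = 1; all invariant factors of ∂_1 are 1 so no torsion. So H_0 = Z.
rank ∂_1 = 7, rank ∂_2 = 15 ⇒ b_1 = 24 − 7 − 15 = 2; all invariant factors of ∂_2 are 1 so no torsion. So H_1 = Z^2.
rank ∂_2 = 15, rank ∂_3 = 0 ⇒ b_2 = 16 − 15 − 0 = 1. So H_2 = Z.

H_0 = Z,  H_1 = Z^2,  H_2 = Z.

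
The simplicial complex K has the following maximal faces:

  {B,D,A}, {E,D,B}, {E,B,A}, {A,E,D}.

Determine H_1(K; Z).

H_1 = 0.

Order the vertices as A < B < D < E. Listing each simplex with vertices in this order, K has dimension 2 with simplices:

  0-simplices (4): A, B, D, E
  1-simplices (6): AB, AD, AE, BD, BE, DE
  2-simplices (4): ABD, ABE, ADE, BDE

giving chain groups C_0 ≅ Z^4, C_1 ≅ Z^6, C_2 ≅ Z^4.

The boundary map ∂_1: C_1 → C_0 sends each edge [p,q] (with p < q) to q − p. For instance
  ∂AD = D − A.
This gives a 4×6 integer matrix of rank 3; reducing to Smith normal form yields diagonal entries (1,1,1).

Boundary ∂_2: C_2 → C_1 acts by ∂[p,q,r] = [q,r] − [p,r] + [p,q]. For instance
  ∂BDE = DE − BE + BD,
  ∂ABD = BD − AD + AB.
This gives a 6×4 integer matrix of rank 3; reducing to Smith normal form yields diagonal entries (1,1,1).

Computing H_k = (kernel of ∂_k) / (image of ∂_{k+1}):

  H_1: rank ker ∂_1 − rank ∂_2 = (6 − 3) − 3 = 0, and the invariant factors of ∂_2 are all 1, so H_1 = 0.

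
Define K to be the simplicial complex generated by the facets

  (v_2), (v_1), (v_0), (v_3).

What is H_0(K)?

H_0 ≅ Z^4.

K has 4 vertices.
rank ∂_0 = 0, rank ∂_1 = 0 ⇒ b_0 = 4 − 0 − 0 = 4. So H_0 = Z^4.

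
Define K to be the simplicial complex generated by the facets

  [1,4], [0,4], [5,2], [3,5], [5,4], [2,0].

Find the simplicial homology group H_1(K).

Fix the vertex order 0 < 1 < 2 < 3 < 4 < 5 and write every simplex with vertices in increasing order. Then dim K = 1 and the simplices of K are:

  0-simplices (6): [0], [1], [2], [3], [4], [5]
  1-simplices (6): [0,2], [0,4], [1,4], [2,5], [3,5], [4,5]

so the chain groups are C_0 ≅ Z^6, C_1 ≅ Z^6.

Boundary ∂_1: C_1 → C_0 maps an edge to its endpoints' difference, ∂[p,q] = q − p.
The 6×6 boundary matrix has rank 5 and Smith normal form diag(1,1,1,1,1).

Reading off H_k = ker ∂_k / im ∂_{k+1}:

  H_1: rank ker ∂_1 − rank ∂_2 = (6 − 5) − 0 = 1, and there is no ∂_2, so H_1 ≅ Z.

H_1 ≅ Z.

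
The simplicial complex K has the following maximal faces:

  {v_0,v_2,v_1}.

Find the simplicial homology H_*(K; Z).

H_0 = Z,  H_1 = 0,  H_2 = 0.

Take the total order v_0 < v_1 < v_2 on the vertex set. Then K (dimension 2) consists of the simplices:

  0-simplices (3): [v_0], [v_1], [v_2]
  1-simplices (3): [v_0,v_1], [v_0,v_2], [v_1,v_2]
  2-simplices (1): [v_0,v_1,v_2]

giving chain groups C_0 ≅ Z^3, C_1 ≅ Z^3, C_2 ≅ Z^1.

Boundary ∂_1: C_1 → C_0 maps an edge to its endpoints' difference, ∂[p,q] = q − p. For instance
  ∂[v_0,v_2] = [v_2] − [v_0].
This gives a 3×3 integer matrix of rank 2; reducing to Smith normal form yields diagonal entries (1,1).

Boundary ∂_2: C_2 → C_1 maps a triangle to the signed sum of its edges. For instance
  ∂[v_0,v_1,v_2] = [v_1,v_2] − [v_0,v_2] + [v_0,v_1].
The 3×1 boundary matrix has rank 1 and Smith normal form diag(1).

Now H_k = ker ∂_k / im ∂_{k+1}, so:

  H_0: rank C_0 − rank ∂_1 = 3 − 2 = 1, and the invariant factors of ∂_1 are all 1, so H_0 ≅ Z.
  H_1: rank ker ∂_1 − rank ∂_2 = (3 − 2) − 1 = 0, and the invariant factors of ∂_2 are all 1, so H_1 ≅ 0.
  H_2: rank ker ∂_2 − rank ∂_3 = (1 − 1) − 0 = 0, and there is no ∂_3, so H_2 ≅ 0.

(K is a triangulation of the 2-simplex.)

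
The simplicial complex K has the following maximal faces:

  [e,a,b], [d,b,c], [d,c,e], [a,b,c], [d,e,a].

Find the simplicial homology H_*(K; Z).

Order the vertices as a < b < c < d < e. Listing each simplex with vertices in this order, K has dimension 2 with simplices:

  0-simplices (5): a, b, c, d, e
  1-simplices (10): ab, ac, ad, ae, bc, bd, be, cd, ce, de
  2-simplices (5): abc, abe, ade, bcd, cde

so the chain groups are C_0 ≅ Z^5, C_1 ≅ Z^10, C_2 ≅ Z^5.

∂_1: C_1 → C_0 is given by ∂[p,q] = [q] − [p]. For instance
  ∂ae = e − a.
The 5×10 boundary matrix has rank 4 and Smith normal form diag(1,1,1,1).

∂_2: C_2 → C_1 maps a triangle to the signed sum of its edges. For instance
  ∂abc = bc − ac + ab,
  ∂cde = de − ce + cd.
The 10×5 boundary matrix has rank 5 and Smith normal form diag(1,1,1,1,1).

From H_k ≅ ker(∂_k) / im(∂_{k+1}) we obtain:

  H_0: rank C_0 − rank ∂_1 = 5 − 4 = 1, and the invariant factors of ∂_1 are all 1, so H_0 ≅ Z.
  H_1: rank ker ∂_1 − rank ∂_2 = (10 − 4) − 5 = 1, and the invariant factors of ∂_2 are all 1, so H_1 ≅ Z.
  H_2: rank ker ∂_2 − rank ∂_3 = (5 − 5) − 0 = 0, and there is no ∂_3, so H_2 ≅ 0.

As a check, the Euler characteristic is 5 − 10 + 5 = 0, which agrees with 1 − 1 + 0 = 0.

H_0 = Z,  H_1 = Z,  H_2 = 0.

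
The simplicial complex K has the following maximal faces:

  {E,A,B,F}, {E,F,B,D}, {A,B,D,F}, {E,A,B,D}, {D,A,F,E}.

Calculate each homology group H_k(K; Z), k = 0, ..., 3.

H_0 ≅ Z,  H_1 = 0,  H_2 = 0,  H_3 ≅ Z.

We work with the vertex ordering A < B < D < E < F. The simplices of K, each written with vertices in increasing order, are:

  0-simplices (5): A, B, D, E, F
  1-simplices (10): AB, AD, AE, AF, BD, BE, BF, DE, DF, EF
  2-simplices (10): ABD, ABE, ABF, ADE, ADF, AEF, BDE, BDF, BEF, DEF
  3-simplices (5): ABDE, ABDF, ABEF, ADEF, BDEF

Hence C_0 ≅ Z^5, C_1 ≅ Z^10, C_2 ≅ Z^10, C_3 ≅ Z^5.

∂_1: C_1 → C_0 maps an edge to its endpoints' difference, ∂[p,q] = q − p. For instance
  ∂BE = E − B.
This gives a 5×10 integer matrix of rank 4; reducing to Smith normal form yields diagonal entries (1,1,1,1).

The boundary map ∂_2: C_2 → C_1 acts by ∂[p,q,r] = [q,r] − [p,r] + [p,q]. For instance
  ∂BEF = EF − BF + BE,
  ∂ABD = BD − AD + AB.
This gives a 10×10 integer matrix of rank 6; reducing to Smith normal form yields diagonal entries (1,1,1,1,1,1).

∂_3: C_3 → C_2 sends each 3-simplex σ to the alternating sum Σ_i (−1)^i (σ with its i-th vertex removed). For instance
  ∂ABDE = BDE − ADE + ABE − ABD,
  ∂BDEF = DEF − BEF + BDF − BDE.
The resulting 10×5 matrix has rank 4, and its Smith normal form has invariant factors (1,1,1,1).

Reading off H_k = ker ∂_k / im ∂_{k+1}:

  H_0: rank C_0 − rank ∂_1 = 5 − 4 = 1, and the invariant factors of ∂_1 are all 1, so H_0 ≅ Z.
  H_1: rank ker ∂_1 − rank ∂_2 = (10 − 4) − 6 = 0, and the invariant factors of ∂_2 are all 1, so H_1 ≅ 0.
  H_2: rank ker ∂_2 − rank ∂_3 = (10 − 6) − 4 = 0, and the invariant factors of ∂_3 are all 1, so H_2 ≅ 0.
  H_3: rank ker ∂_3 − rank ∂_4 = (5 − 4) − 0 = 1, and there is no ∂_4, so H_3 ≅ Z.

As a check, the Euler characteristic is 5 − 10 + 10 − 5 = 0, which agrees with 1 − 0 + 0 − 1 = 0.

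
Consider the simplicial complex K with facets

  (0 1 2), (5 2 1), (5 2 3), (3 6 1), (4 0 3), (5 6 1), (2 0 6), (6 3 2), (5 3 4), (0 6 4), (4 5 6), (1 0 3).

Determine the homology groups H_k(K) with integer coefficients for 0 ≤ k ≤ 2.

We work with the vertex ordering 0 < 1 < 2 < 3 < 4 < 5 < 6. The simplices of K, each written with vertices in increasing order, are:

  0-simplices (7): [0], [1], [2], [3], [4], [5], [6]
  1-simplices (18): [0,1], [0,2], [0,3], [0,4], [0,6], [1,2], [1,3], [1,5], [1,6], [2,3], [2,5], [2,6], [3,4], [3,5], [3,6], [4,5], [4,6], [5,6]
  2-simplices (12): [0,1,2], [0,1,3], [0,2,6], [0,3,4], [0,4,6], [1,2,5], [1,3,6], [1,5,6], [2,3,5], [2,3,6], [3,4,5], [4,5,6]

Hence C_0 ≅ Z^7, C_1 ≅ Z^18, C_2 ≅ Z^12.

The boundary map ∂_1: C_1 → C_0 sends each edge [p,q] (with p < q) to q − p. For instance
  ∂[0,6] = [6] − [0].
This gives a 7×18 integer matrix of rank 6; reducing to Smith normal form yields diagonal entries (1,1,1,1,1,1).

∂_2: C_2 → C_1 acts by ∂[p,q,r] = [q,r] − [p,r] + [p,q]. For instance
  ∂[1,2,5] = [2,5] − [1,5] + [1,2],
  ∂[0,1,2] = [1,2] − [0,2] + [0,1].
The 18×12 boundary matrix has rank 12 and Smith normal form diag(1,1,1,1,1,1,1,1,1,1,1,2).

Reading off H_k = ker ∂_k / im ∂_{k+1}:

  H_0: rank C_0 − rank ∂_1 = 7 − 6 = 1, and the invariant factors of ∂_1 are all 1, so H_0 ≅ Z.
  H_1: rank ker ∂_1 − rank ∂_2 = (18 − 6) − 12 = 0, and ∂_2 has invariant factor 2 > 1, so H_1 ≅ Z/2Z.
  H_2: rank ker ∂_2 − rank ∂_3 = (12 − 12) − 0 = 0, and there is no ∂_3, so H_2 ≅ 0.

As a check, the Euler characteristic is 7 − 18 + 12 = 1, which agrees with 1 − 0 + 0 = 1.

H_0 = Z,  H_1 = Z/2Z,  H_2 = 0.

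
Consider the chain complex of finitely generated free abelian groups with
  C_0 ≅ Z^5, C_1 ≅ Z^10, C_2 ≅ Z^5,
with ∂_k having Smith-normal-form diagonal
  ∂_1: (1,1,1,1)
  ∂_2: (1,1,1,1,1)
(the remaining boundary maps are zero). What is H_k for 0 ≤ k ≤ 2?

H_0 = Z,  H_1 = Z,  H_2 = 0.

H_0: b_0 = 5 − 0 − 4 = 1; torsion from ∂_1 factors > 1: none. So H_0 = Z.
H_1: b_1 = 10 − 4 − 5 = 1; torsion from ∂_2 factors > 1: none. So H_1 = Z.
H_2: b_2 = 5 − 5 − 0 = 0; torsion from ∂_3 factors > 1: none. So H_2 = 0.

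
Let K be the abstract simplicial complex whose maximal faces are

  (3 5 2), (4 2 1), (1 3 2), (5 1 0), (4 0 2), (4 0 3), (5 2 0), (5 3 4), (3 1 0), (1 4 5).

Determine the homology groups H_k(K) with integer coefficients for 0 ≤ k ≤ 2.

H_0 = Z,  H_1 = Z/2,  H_2 = 0.

Fix the vertex order 0 < 1 < 2 < 3 < 4 < 5 and write every simplex with vertices in increasing order. Then dim K = 2 and the simplices of K are:

  0-simplices (6): [0], [1], [2], [3], [4], [5]
  1-simplices (15): [0,1], [0,2], [0,3], [0,4], [0,5], [1,2], [1,3], [1,4], [1,5], [2,3], [2,4], [2,5], [3,4], [3,5], [4,5]
  2-simplices (10): [0,1,3], [0,1,5], [0,2,4], [0,2,5], [0,3,4], [1,2,3], [1,2,4], [1,4,5], [2,3,5], [3,4,5]

so the chain groups are C_0 ≅ Z^6, C_1 ≅ Z^15, C_2 ≅ Z^10.

∂_1: C_1 → C_0 maps an edge to its endpoints' difference, ∂[p,q] = q − p.
This gives a 6×15 integer matrix of rank 5; reducing to Smith normal form yields diagonal entries (1,1,1,1,1).

The boundary map ∂_2: C_2 → C_1 sends each 2-simplex [p,q,r] to [q,r] − [p,r] + [p,q]. For instance
  ∂[3,4,5] = [4,5] − [3,5] + [3,4],
  ∂[0,2,5] = [2,5] − [0,5] + [0,2].
This gives a 15×10 integer matrix of rank 10; reducing to Smith normal form yields diagonal entries (1,1,1,1,1,1,1,1,1,2).

Computing H_k = (kernel of ∂_k) / (image of ∂_{k+1}):

  H_0: rank C_0 − rank ∂_1 = 6 − 5 = 1, and the invariant factors of ∂_1 are all 1, so H_0 ≅ Z.
  H_1: rank ker ∂_1 − rank ∂_2 = (15 − 5) − 10 = 0, and ∂_2 has invariant factor 2 > 1, so H_1 ≅ Z/2.
  H_2: rank ker ∂_2 − rank ∂_3 = (10 − 10) − 0 = 0, and there is no ∂_3, so H_2 ≅ 0.

As a check, the Euler characteristic is 6 − 15 + 10 = 1, which agrees with 1 − 0 + 0 = 1.
(K is a triangulation of the real projective plane RP^2.)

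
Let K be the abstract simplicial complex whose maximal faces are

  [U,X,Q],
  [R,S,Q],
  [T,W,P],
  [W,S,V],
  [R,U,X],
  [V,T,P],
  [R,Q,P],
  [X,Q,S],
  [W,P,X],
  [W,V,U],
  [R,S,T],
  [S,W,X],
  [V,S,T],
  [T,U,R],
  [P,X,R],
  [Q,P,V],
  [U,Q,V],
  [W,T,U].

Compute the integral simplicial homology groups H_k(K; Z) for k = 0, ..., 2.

We work with the vertex ordering P < Q < R < S < T < U < V < W < X. The simplices of K, each written with vertices in increasing order, are:

  0-simplices (9): P, Q, R, S, T, U, V, W, X
  1-simplices (27): PQ, PR, PT, PV, PW, PX, QR, QS, QU, QV, QX, RS, RT, RU, RX, ST, SV, SW, SX, TU, TV, TW, UV, UW, UX, VW, WX
  2-simplices (18): PQR, PQV, PRX, PTV, PTW, PWX, QRS, QSX, QUV, QUX, RST, RTU, RUX, STV, SVW, SWX, TUW, UVW

giving chain groups C_0 ≅ Z^9, C_1 ≅ Z^27, C_2 ≅ Z^18.

∂_1: C_1 → C_0 sends each edge [p,q] (with p < q) to q − p. For instance
  ∂SV = V − S.
As a 9×27 matrix over Z this has rank 8, with invariant factors (1,1,1,1,1,1,1,1).

∂_2: C_2 → C_1 sends each 2-simplex [p,q,r] to [q,r] − [p,r] + [p,q]. For instance
  ∂PTW = TW − PW + PT,
  ∂PRX = RX − PX + PR.
As a 27×18 matrix over Z this has rank 18, with invariant factors (1,1,1,1,1,1,1,1,1,1,1,1,1,1,1,1,1,2).

From H_k ≅ ker(∂_k) / im(∂_{k+1}) we obtain:

  H_0: rank C_0 − rank ∂_1 = 9 − 8 = 1, and the invariant factors of ∂_1 are all 1, so H_0 ≅ Z.
  H_1: rank ker ∂_1 − rank ∂_2 = (27 − 8) − 18 = 1, and ∂_2 has invariant factor 2 > 1, so H_1 ≅ Z ⊕ Z/2.
  H_2: rank ker ∂_2 − rank ∂_3 = (18 − 18) − 0 = 0, and there is no ∂_3, so H_2 ≅ 0.

As a check, the Euler characteristic is 9 − 27 + 18 = 0, which agrees with 1 − 1 + 0 = 0.

H_0 = Z,  H_1 = Z ⊕ Z/2,  H_2 = 0.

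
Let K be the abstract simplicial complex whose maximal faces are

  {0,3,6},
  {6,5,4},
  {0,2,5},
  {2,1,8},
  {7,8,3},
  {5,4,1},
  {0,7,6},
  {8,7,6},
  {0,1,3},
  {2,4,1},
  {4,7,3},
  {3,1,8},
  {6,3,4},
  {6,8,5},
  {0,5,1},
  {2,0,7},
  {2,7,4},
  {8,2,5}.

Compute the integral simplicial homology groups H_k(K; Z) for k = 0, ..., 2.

H_0 ≅ Z,  H_1 ≅ Z ⊕ Z_2,  H_2 = 0.

Order the vertices as 0 < 1 < 2 < 3 < 4 < 5 < 6 < 7 < 8. Listing each simplex with vertices in this order, K has dimension 2 with simplices:

  0-simplices (9): [0], [1], [2], [3], [4], [5], [6], [7], [8]
  1-simplices (27): (27 of them)
  2-simplices (18): [0,1,3], [0,1,5], [0,2,5], [0,2,7], [0,3,6], [0,6,7], [1,2,4], [1,2,8], [1,3,8], [1,4,5], [2,4,7], [2,5,8], [3,4,6], [3,4,7], [3,7,8], [4,5,6], [5,6,8], [6,7,8]

Hence C_0 ≅ Z^9, C_1 ≅ Z^27, C_2 ≅ Z^18.

Boundary ∂_1: C_1 → C_0 is given by ∂[p,q] = [q] − [p].
This gives a 9×27 integer matrix of rank 8; reducing to Smith normal form yields diagonal entries (1,1,1,1,1,1,1,1).

The boundary map ∂_2: C_2 → C_1 sends each 2-simplex [p,q,r] to [q,r] − [p,r] + [p,q]. For instance
  ∂[0,2,7] = [2,7] − [0,7] + [0,2],
  ∂[2,5,8] = [5,8] − [2,8] + [2,5].
As a 27×18 matrix over Z this has rank 18, with invariant factors (1,1,1,1,1,1,1,1,1,1,1,1,1,1,1,1,1,2).

Reading off H_k = ker ∂_k / im ∂_{k+1}:

  H_0: rank C_0 − rank ∂_1 = 9 − 8 = 1, and the invariant factors of ∂_1 are all 1, so H_0 ≅ Z.
  H_1: rank ker ∂_1 − rank ∂_2 = (27 − 8) − 18 = 1, and ∂_2 has invariant factor 2 > 1, so H_1 ≅ Z ⊕ Z_2.
  H_2: rank ker ∂_2 − rank ∂_3 = (18 − 18) − 0 = 0, and there is no ∂_3, so H_2 ≅ 0.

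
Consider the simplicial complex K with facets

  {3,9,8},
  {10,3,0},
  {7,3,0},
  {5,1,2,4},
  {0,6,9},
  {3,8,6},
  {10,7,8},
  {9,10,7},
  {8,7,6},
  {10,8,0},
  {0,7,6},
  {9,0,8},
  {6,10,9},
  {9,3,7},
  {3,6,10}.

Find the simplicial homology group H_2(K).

Order the vertices as 0 < 1 < 2 < 3 < 4 < 5 < 6 < 7 < 8 < 9 < 10. Listing each simplex with vertices in this order, K has dimension 3 with simplices:

  0-simplices (11): [0], [1], [2], [3], [4], [5], [6], [7], [8], [9], [10]
  1-simplices (27): (27 of them)
  2-simplices (18): (18 of them)
  3-simplices (1): [1,2,4,5]

Hence C_0 ≅ Z^11, C_1 ≅ Z^27, C_2 ≅ Z^18, C_3 ≅ Z^1.

Boundary ∂_1: C_1 → C_0 maps an edge to its endpoints' difference, ∂[p,q] = q − p. For instance
  ∂[6,9] = [9] − [6].
The 11×27 boundary matrix has rank 9 and Smith normal form diag(1,1,1,1,1,1,1,1,1).

Boundary ∂_2: C_2 → C_1 acts by ∂[p,q,r] = [q,r] − [p,r] + [p,q]. For instance
  ∂[6,9,10] = [9,10] − [6,10] + [6,9],
  ∂[3,6,8] = [6,8] − [3,8] + [3,6].
As a 27×18 matrix over Z this has rank 16, with invariant factors (1,1,1,1,1,1,1,1,1,1,1,1,1,1,1,1).

∂_3: C_3 → C_2 sends each 3-simplex σ to the alternating sum Σ_i (−1)^i (σ with its i-th vertex removed). For instance
  ∂[1,2,4,5] = [2,4,5] − [1,4,5] + [1,2,5] − [1,2,4].
The 18×1 boundary matrix has rank 1 and Smith normal form diag(1).

Now H_k = ker ∂_k / im ∂_{k+1}, so:

  H_2: rank ker ∂_2 − rank ∂_3 = (18 − 16) − 1 = 1, and the invariant factors of ∂_3 are all 1, so H_2 ≅ Z.

H_2 ≅ Z.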